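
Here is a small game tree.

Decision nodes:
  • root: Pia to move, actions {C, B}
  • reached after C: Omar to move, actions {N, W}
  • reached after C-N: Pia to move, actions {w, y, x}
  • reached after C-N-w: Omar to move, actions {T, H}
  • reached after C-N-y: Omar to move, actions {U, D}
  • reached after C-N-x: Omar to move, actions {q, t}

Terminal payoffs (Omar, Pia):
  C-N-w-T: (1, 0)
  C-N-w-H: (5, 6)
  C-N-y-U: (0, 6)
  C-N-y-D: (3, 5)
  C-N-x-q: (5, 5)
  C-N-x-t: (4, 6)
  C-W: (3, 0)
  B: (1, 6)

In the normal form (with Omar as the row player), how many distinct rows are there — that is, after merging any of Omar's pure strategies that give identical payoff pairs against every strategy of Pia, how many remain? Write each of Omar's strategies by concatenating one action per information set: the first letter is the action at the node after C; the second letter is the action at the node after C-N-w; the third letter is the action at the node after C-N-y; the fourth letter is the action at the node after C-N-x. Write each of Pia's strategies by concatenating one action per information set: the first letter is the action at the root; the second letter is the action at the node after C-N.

Omar has 16 pure strategies: NTUq, NTUt, NTDq, NTDt, NHUq, NHUt, NHDq, NHDt, WTUq, WTUt, WTDq, WTDt, WHUq, WHUt, WHDq, WHDt. Columns: Cw, Cy, Cx, Bw, By, Bx.
{NTUq} → row (1,0) (0,6) (5,5) (1,6) (1,6) (1,6)
{NTUt} → row (1,0) (0,6) (4,6) (1,6) (1,6) (1,6)
{NTDq} → row (1,0) (3,5) (5,5) (1,6) (1,6) (1,6)
{NTDt} → row (1,0) (3,5) (4,6) (1,6) (1,6) (1,6)
{NHUq} → row (5,6) (0,6) (5,5) (1,6) (1,6) (1,6)
{NHUt} → row (5,6) (0,6) (4,6) (1,6) (1,6) (1,6)
{NHDq} → row (5,6) (3,5) (5,5) (1,6) (1,6) (1,6)
{NHDt} → row (5,6) (3,5) (4,6) (1,6) (1,6) (1,6)
{WTUq, WTUt, WTDq, WTDt, WHUq, WHUt, WHDq, WHDt} → row (3,0) (3,0) (3,0) (1,6) (1,6) (1,6)
That's 9 distinct rows out of 16 strategies.

9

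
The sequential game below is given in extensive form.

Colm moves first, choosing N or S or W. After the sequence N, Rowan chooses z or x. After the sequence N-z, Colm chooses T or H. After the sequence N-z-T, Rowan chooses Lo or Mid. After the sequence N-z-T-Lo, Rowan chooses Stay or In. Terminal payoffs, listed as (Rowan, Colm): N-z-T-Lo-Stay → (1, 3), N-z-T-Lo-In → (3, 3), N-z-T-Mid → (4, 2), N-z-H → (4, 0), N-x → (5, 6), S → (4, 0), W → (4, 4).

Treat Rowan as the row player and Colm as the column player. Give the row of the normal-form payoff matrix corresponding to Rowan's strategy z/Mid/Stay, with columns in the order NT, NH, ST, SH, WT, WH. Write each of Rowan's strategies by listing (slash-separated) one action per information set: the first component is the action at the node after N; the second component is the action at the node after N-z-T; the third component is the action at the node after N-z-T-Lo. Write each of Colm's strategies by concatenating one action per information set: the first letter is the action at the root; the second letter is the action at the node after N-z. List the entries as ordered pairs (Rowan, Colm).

vs NT: Colm plays N → Rowan plays z at [N] → Colm plays T at [N-z] → Rowan plays Mid at [N-z-T] → (4, 2)
vs NH: Colm plays N → Rowan plays z at [N] → Colm plays H at [N-z] → (4, 0)
vs ST: Colm plays S → (4, 0)
vs SH: Colm plays S → (4, 0)
vs WT: Colm plays W → (4, 4)
vs WH: Colm plays W → (4, 4)

(4,2) (4,0) (4,0) (4,0) (4,4) (4,4)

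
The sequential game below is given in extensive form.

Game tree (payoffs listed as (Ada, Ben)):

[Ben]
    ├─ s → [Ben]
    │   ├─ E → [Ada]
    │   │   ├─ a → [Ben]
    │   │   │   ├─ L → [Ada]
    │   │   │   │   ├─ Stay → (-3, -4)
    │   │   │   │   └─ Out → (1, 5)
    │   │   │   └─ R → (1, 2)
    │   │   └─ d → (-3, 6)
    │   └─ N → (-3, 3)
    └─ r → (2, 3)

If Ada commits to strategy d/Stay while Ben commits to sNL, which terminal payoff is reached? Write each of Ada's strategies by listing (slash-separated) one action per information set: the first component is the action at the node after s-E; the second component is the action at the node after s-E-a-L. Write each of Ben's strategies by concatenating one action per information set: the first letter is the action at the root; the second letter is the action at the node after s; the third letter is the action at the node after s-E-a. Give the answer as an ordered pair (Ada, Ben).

Trace the play path from the root:
  Ben plays s
  Ben plays N at [s]
→ terminal payoff (-3, 3).
(Ada's choice at the node after s-E is never reached on this path, so it doesn't affect the outcome.)

(-3, 3)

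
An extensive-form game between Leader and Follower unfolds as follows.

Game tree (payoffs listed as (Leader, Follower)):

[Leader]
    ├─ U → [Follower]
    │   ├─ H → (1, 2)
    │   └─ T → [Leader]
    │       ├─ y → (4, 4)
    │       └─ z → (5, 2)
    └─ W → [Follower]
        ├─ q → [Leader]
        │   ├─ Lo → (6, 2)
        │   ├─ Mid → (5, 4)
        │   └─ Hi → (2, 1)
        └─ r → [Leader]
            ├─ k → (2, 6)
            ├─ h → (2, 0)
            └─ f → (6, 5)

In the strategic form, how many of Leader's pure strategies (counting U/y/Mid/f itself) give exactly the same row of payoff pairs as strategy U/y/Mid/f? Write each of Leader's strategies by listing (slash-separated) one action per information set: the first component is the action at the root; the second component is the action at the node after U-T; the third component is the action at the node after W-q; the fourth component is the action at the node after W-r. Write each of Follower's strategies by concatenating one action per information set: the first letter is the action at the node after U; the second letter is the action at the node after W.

9

Row for U/y/Mid/f (columns Hq, Hr, Tq, Tr): (1,2) (1,2) (4,4) (4,4).
Under U/y/Mid/f, Leader's choice at the node after W-q and at the node after W-r can never be reached regardless of what Follower does, so varying those choices leaves every outcome unchanged.
Holding the reachable choices fixed and varying the unreachable ones freely already gives 3 × 3 = 9 equivalent strategies.
No other strategy reproduces this row, so those 9 are the full class: U/y/Lo/k, U/y/Lo/h, U/y/Lo/f, U/y/Mid/k, U/y/Mid/h, U/y/Mid/f, U/y/Hi/k, U/y/Hi/h, U/y/Hi/f.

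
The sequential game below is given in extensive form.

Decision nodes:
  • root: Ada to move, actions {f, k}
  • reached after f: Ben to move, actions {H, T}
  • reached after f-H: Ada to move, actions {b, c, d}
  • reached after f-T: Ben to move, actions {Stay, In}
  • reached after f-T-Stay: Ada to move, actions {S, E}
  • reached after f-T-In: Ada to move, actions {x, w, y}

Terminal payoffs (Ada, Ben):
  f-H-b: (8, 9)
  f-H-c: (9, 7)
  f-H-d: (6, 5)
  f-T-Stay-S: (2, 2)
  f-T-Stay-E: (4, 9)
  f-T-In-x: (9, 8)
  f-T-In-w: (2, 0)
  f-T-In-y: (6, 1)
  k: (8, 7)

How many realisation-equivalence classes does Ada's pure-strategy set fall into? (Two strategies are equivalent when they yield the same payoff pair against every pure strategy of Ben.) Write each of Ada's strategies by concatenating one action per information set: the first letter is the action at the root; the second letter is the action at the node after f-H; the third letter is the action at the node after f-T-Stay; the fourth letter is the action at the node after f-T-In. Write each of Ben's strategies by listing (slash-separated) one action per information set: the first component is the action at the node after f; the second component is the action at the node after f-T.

Ada has 36 pure strategies: fbSx, fbSw, fbSy, fbEx, fbEw, fbEy, fcSx, fcSw, fcSy, fcEx, fcEw, fcEy, fdSx, fdSw, fdSy, fdEx, fdEw, fdEy, kbSx, kbSw, kbSy, kbEx, kbEw, kbEy, kcSx, kcSw, kcSy, kcEx, kcEw, kcEy, kdSx, kdSw, kdSy, kdEx, kdEw, kdEy. Columns: H/Stay, H/In, T/Stay, T/In.
{fbSx} → row (8,9) (8,9) (2,2) (9,8)
{fbSw} → row (8,9) (8,9) (2,2) (2,0)
{fbSy} → row (8,9) (8,9) (2,2) (6,1)
{fbEx} → row (8,9) (8,9) (4,9) (9,8)
{fbEw} → row (8,9) (8,9) (4,9) (2,0)
{fbEy} → row (8,9) (8,9) (4,9) (6,1)
{fcSx} → row (9,7) (9,7) (2,2) (9,8)
{fcSw} → row (9,7) (9,7) (2,2) (2,0)
{fcSy} → row (9,7) (9,7) (2,2) (6,1)
{fcEx} → row (9,7) (9,7) (4,9) (9,8)
{fcEw} → row (9,7) (9,7) (4,9) (2,0)
{fcEy} → row (9,7) (9,7) (4,9) (6,1)
{fdSx} → row (6,5) (6,5) (2,2) (9,8)
{fdSw} → row (6,5) (6,5) (2,2) (2,0)
{fdSy} → row (6,5) (6,5) (2,2) (6,1)
{fdEx} → row (6,5) (6,5) (4,9) (9,8)
{fdEw} → row (6,5) (6,5) (4,9) (2,0)
{fdEy} → row (6,5) (6,5) (4,9) (6,1)
{kbSx, kbSw, kbSy, kbEx, kbEw, kbEy, kcSx, kcSw, kcSy, kcEx, kcEw, kcEy, kdSx, kdSw, kdSy, kdEx, kdEw, kdEy} → row (8,7) (8,7) (8,7) (8,7)
That's 19 distinct rows out of 36 strategies.

19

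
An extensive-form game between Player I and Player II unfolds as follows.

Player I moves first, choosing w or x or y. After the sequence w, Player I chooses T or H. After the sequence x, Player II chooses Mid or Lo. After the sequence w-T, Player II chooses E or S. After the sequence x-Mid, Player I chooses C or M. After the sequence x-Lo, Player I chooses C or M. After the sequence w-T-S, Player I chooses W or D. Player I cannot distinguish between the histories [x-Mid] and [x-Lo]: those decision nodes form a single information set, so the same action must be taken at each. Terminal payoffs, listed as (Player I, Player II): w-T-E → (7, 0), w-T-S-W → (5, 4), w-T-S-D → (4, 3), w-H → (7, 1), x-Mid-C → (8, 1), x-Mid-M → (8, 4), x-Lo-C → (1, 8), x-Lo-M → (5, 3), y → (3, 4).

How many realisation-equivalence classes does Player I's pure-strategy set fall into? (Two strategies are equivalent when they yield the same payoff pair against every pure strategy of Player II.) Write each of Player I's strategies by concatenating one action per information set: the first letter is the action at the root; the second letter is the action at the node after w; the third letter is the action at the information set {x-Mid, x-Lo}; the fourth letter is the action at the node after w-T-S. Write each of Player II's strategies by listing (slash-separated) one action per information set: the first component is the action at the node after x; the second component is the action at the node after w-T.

6

Player I has 24 pure strategies: wTCW, wTCD, wTMW, wTMD, wHCW, wHCD, wHMW, wHMD, xTCW, xTCD, xTMW, xTMD, xHCW, xHCD, xHMW, xHMD, yTCW, yTCD, yTMW, yTMD, yHCW, yHCD, yHMW, yHMD. Columns: Mid/E, Mid/S, Lo/E, Lo/S.
{wTCW, wTMW} → row (7,0) (5,4) (7,0) (5,4)
{wTCD, wTMD} → row (7,0) (4,3) (7,0) (4,3)
{wHCW, wHCD, wHMW, wHMD} → row (7,1) (7,1) (7,1) (7,1)
{xTCW, xTCD, xHCW, xHCD} → row (8,1) (8,1) (1,8) (1,8)
{xTMW, xTMD, xHMW, xHMD} → row (8,4) (8,4) (5,3) (5,3)
{yTCW, yTCD, yTMW, yTMD, yHCW, yHCD, yHMW, yHMD} → row (3,4) (3,4) (3,4) (3,4)
That's 6 distinct rows out of 24 strategies.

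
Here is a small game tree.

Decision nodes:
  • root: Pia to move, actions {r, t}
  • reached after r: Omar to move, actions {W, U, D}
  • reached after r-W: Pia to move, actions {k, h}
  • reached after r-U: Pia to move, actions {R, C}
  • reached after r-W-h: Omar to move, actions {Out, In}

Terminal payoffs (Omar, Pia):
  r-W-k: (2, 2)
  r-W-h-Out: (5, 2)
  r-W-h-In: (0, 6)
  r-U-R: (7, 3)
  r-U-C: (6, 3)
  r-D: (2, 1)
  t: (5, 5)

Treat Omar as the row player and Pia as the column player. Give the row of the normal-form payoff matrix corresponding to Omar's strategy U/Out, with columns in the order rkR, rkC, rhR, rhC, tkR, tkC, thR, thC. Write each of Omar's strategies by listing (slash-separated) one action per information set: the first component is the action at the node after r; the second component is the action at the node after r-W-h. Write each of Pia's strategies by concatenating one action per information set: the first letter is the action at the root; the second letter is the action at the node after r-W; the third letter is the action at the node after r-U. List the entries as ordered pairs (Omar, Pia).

(7,3) (6,3) (7,3) (6,3) (5,5) (5,5) (5,5) (5,5)

vs rkR: Pia plays r → Omar plays U at [r] → Pia plays R at [r-U] → (7, 3)
vs rkC: Pia plays r → Omar plays U at [r] → Pia plays C at [r-U] → (6, 3)
vs rhR: Pia plays r → Omar plays U at [r] → Pia plays R at [r-U] → (7, 3)
vs rhC: Pia plays r → Omar plays U at [r] → Pia plays C at [r-U] → (6, 3)
vs tkR: Pia plays t → (5, 5)
vs tkC: Pia plays t → (5, 5)
vs thR: Pia plays t → (5, 5)
vs thC: Pia plays t → (5, 5)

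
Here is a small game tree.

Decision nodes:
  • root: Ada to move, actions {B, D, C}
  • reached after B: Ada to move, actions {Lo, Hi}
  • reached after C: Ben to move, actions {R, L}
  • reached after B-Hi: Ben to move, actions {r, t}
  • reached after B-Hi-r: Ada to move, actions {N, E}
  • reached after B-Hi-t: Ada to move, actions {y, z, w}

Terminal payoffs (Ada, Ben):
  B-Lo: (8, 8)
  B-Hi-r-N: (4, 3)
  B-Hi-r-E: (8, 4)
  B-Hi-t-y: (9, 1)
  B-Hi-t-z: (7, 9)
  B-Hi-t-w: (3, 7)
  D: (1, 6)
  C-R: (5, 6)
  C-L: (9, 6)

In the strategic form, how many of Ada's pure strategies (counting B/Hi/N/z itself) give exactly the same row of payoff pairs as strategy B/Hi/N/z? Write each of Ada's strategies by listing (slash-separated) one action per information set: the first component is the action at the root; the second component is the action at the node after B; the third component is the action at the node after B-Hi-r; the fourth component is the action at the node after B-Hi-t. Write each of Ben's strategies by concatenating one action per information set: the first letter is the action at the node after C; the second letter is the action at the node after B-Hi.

Row for B/Hi/N/z (columns Rr, Rt, Lr, Lt): (4,3) (7,9) (4,3) (7,9).
Every one of Ada's information sets is on the play path for some reply by Ben when Ada follows B/Hi/N/z.
Changing the action at any of them therefore changes at least one column, so only B/Hi/N/z itself gives this row.

1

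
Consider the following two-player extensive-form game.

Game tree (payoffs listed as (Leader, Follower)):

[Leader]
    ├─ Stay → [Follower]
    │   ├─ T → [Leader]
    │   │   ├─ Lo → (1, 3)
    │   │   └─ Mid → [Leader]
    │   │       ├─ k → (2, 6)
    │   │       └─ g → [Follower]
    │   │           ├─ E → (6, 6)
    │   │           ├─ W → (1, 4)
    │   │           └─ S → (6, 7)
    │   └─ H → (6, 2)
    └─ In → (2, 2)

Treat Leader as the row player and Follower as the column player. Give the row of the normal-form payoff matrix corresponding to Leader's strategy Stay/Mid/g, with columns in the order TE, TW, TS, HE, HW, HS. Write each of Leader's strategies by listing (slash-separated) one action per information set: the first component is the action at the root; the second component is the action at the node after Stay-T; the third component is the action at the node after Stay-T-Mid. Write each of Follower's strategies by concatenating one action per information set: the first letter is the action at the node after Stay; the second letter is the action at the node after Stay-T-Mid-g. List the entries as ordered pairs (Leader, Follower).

(6,6) (1,4) (6,7) (6,2) (6,2) (6,2)

vs TE: Leader plays Stay → Follower plays T at [Stay] → Leader plays Mid at [Stay-T] → Leader plays g at [Stay-T-Mid] → Follower plays E at [Stay-T-Mid-g] → (6, 6)
vs TW: Leader plays Stay → Follower plays T at [Stay] → Leader plays Mid at [Stay-T] → Leader plays g at [Stay-T-Mid] → Follower plays W at [Stay-T-Mid-g] → (1, 4)
vs TS: Leader plays Stay → Follower plays T at [Stay] → Leader plays Mid at [Stay-T] → Leader plays g at [Stay-T-Mid] → Follower plays S at [Stay-T-Mid-g] → (6, 7)
vs HE: Leader plays Stay → Follower plays H at [Stay] → (6, 2)
vs HW: Leader plays Stay → Follower plays H at [Stay] → (6, 2)
vs HS: Leader plays Stay → Follower plays H at [Stay] → (6, 2)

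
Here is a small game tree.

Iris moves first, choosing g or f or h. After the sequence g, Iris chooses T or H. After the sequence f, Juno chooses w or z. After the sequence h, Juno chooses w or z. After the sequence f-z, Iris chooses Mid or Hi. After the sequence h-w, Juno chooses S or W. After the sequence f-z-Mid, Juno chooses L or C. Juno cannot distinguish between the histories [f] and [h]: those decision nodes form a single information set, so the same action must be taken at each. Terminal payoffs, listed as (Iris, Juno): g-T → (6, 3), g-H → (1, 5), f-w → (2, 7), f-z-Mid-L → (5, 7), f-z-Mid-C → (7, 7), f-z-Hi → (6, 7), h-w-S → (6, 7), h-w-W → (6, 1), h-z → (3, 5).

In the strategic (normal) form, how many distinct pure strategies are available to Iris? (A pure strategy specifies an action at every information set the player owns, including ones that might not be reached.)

Iris owns the root with actions {g, f, h} — three choices.
Iris owns the node after g with actions {T, H} — two choices.
Iris owns the node after f-z with actions {Mid, Hi} — two choices.
A pure strategy fixes one action at each information set independently, so the count is the product 3 × 2 × 2 = 12.

12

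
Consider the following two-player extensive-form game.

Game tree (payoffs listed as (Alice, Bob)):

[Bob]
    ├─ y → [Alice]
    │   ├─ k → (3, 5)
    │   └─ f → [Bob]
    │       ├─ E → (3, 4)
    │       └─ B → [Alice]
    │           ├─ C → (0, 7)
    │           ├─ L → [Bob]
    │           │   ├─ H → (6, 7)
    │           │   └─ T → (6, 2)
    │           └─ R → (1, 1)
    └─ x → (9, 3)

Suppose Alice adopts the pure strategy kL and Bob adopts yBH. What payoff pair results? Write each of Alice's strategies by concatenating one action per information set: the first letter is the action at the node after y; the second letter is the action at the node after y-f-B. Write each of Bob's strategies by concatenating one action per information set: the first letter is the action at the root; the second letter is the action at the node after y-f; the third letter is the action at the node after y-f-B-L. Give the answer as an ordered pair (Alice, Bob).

(3, 5)

Trace the play path from the root:
  Bob plays y
  Alice plays k at [y]
→ terminal payoff (3, 5).
(Alice's choice at the node after y-f-B is never reached on this path, so it doesn't affect the outcome.)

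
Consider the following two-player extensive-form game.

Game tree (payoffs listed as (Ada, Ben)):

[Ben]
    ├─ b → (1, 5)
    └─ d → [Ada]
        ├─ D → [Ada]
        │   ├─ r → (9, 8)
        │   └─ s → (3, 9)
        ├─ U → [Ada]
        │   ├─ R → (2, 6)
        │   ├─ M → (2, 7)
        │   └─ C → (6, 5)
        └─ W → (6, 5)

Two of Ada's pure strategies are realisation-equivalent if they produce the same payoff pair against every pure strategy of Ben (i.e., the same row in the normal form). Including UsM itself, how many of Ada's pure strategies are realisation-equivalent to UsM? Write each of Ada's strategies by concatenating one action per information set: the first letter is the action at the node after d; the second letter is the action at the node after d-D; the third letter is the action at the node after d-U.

2

Row for UsM (columns b, d): (1,5) (2,7).
Under UsM, Ada's choice at the node after d-D can never be reached regardless of what Ben does, so varying those choices leaves every outcome unchanged.
Holding the reachable choices fixed and varying the unreachable one freely already gives 2 equivalent strategies.
No other strategy reproduces this row, so those 2 are the full class: UrM, UsM.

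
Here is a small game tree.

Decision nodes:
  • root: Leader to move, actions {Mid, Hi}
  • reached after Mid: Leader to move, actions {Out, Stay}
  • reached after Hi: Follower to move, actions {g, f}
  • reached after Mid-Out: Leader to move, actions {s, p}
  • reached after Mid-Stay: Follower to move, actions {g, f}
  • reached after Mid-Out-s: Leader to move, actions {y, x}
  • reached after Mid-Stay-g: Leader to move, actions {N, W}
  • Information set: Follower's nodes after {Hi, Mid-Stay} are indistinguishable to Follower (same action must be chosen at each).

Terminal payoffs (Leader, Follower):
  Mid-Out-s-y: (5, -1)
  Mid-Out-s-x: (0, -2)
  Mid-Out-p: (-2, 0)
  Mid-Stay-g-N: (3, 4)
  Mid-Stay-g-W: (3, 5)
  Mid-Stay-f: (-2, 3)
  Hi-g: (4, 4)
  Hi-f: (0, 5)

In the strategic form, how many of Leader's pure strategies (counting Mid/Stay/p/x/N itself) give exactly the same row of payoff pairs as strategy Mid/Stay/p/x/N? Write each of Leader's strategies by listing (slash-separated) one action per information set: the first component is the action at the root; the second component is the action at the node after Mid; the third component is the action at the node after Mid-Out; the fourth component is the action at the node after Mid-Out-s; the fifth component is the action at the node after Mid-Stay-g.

4

Row for Mid/Stay/p/x/N (columns g, f): (3,4) (-2,3).
Under Mid/Stay/p/x/N, Leader's choice at the node after Mid-Out and at the node after Mid-Out-s can never be reached regardless of what Follower does, so varying those choices leaves every outcome unchanged.
Holding the reachable choices fixed and varying the unreachable ones freely already gives 2 × 2 = 4 equivalent strategies.
No other strategy reproduces this row, so those 4 are the full class: Mid/Stay/s/y/N, Mid/Stay/s/x/N, Mid/Stay/p/y/N, Mid/Stay/p/x/N.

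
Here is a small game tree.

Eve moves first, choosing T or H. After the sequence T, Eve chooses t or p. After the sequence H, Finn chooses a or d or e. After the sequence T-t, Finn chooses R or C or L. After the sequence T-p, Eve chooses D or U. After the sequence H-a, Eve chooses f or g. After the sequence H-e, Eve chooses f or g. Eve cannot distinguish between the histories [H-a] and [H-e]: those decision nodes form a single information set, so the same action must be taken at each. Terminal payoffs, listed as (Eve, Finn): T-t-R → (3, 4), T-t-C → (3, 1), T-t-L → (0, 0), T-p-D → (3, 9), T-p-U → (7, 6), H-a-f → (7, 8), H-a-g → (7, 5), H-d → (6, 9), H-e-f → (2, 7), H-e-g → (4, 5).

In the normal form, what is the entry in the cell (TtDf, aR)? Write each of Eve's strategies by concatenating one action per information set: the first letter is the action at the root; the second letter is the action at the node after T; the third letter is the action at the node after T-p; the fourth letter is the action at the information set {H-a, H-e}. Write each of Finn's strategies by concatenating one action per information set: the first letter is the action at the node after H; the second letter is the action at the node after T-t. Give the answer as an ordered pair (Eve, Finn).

(3, 4)

Trace the play path from the root:
  Eve plays T
  Eve plays t at [T]
  Finn plays R at [T-t]
→ terminal payoff (3, 4).
(Eve's choice at the node after T-p is never reached on this path, so it doesn't affect the outcome.)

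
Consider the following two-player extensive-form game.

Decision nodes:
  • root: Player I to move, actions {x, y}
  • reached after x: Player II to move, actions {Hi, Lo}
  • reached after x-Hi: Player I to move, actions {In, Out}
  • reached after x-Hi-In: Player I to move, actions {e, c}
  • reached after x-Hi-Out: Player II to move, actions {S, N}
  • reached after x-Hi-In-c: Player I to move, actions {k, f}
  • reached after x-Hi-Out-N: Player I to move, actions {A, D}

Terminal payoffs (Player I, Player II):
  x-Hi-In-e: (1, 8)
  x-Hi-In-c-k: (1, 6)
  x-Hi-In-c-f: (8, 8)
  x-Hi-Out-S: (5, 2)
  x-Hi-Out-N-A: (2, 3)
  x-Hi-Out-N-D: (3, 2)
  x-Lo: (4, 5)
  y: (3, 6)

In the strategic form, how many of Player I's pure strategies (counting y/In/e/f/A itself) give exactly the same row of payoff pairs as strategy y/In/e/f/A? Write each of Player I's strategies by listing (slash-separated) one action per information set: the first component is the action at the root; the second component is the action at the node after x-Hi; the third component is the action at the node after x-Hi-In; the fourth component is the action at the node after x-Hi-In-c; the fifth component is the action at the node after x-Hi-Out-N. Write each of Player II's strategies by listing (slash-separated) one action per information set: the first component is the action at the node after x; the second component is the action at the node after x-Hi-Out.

Row for y/In/e/f/A (columns Hi/S, Hi/N, Lo/S, Lo/N): (3,6) (3,6) (3,6) (3,6).
Under y/In/e/f/A, Player I's choice at the node after x-Hi and at the node after x-Hi-In and at the node after x-Hi-In-c and at the node after x-Hi-Out-N can never be reached regardless of what Player II does, so varying those choices leaves every outcome unchanged.
Holding the reachable choices fixed and varying the unreachable ones freely already gives 2 × 2 × 2 × 2 = 16 equivalent strategies.
No other strategy reproduces this row, so those 16 are the full class: y/In/e/k/A, y/In/e/k/D, y/In/e/f/A, y/In/e/f/D, y/In/c/k/A, y/In/c/k/D, y/In/c/f/A, y/In/c/f/D, y/Out/e/k/A, y/Out/e/k/D, y/Out/e/f/A, y/Out/e/f/D, y/Out/c/k/A, y/Out/c/k/D, y/Out/c/f/A, y/Out/c/f/D.

16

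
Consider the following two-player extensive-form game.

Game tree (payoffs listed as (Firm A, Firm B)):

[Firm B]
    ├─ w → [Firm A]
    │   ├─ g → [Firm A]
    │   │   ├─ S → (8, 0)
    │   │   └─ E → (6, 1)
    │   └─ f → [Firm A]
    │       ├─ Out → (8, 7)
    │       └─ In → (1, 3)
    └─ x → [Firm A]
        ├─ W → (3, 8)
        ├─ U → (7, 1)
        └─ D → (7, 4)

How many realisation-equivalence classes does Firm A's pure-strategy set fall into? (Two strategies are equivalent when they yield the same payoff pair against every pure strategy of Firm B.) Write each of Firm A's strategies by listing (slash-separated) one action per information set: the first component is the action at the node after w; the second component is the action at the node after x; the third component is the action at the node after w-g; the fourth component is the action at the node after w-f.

Firm A has 24 pure strategies: g/W/S/Out, g/W/S/In, g/W/E/Out, g/W/E/In, g/U/S/Out, g/U/S/In, g/U/E/Out, g/U/E/In, g/D/S/Out, g/D/S/In, g/D/E/Out, g/D/E/In, f/W/S/Out, f/W/S/In, f/W/E/Out, f/W/E/In, f/U/S/Out, f/U/S/In, f/U/E/Out, f/U/E/In, f/D/S/Out, f/D/S/In, f/D/E/Out, f/D/E/In. Columns: w, x.
{g/W/S/Out, g/W/S/In} → row (8,0) (3,8)
{g/W/E/Out, g/W/E/In} → row (6,1) (3,8)
{g/U/S/Out, g/U/S/In} → row (8,0) (7,1)
{g/U/E/Out, g/U/E/In} → row (6,1) (7,1)
{g/D/S/Out, g/D/S/In} → row (8,0) (7,4)
{g/D/E/Out, g/D/E/In} → row (6,1) (7,4)
{f/W/S/Out, f/W/E/Out} → row (8,7) (3,8)
{f/W/S/In, f/W/E/In} → row (1,3) (3,8)
{f/U/S/Out, f/U/E/Out} → row (8,7) (7,1)
{f/U/S/In, f/U/E/In} → row (1,3) (7,1)
{f/D/S/Out, f/D/E/Out} → row (8,7) (7,4)
{f/D/S/In, f/D/E/In} → row (1,3) (7,4)
That's 12 distinct rows out of 24 strategies.

12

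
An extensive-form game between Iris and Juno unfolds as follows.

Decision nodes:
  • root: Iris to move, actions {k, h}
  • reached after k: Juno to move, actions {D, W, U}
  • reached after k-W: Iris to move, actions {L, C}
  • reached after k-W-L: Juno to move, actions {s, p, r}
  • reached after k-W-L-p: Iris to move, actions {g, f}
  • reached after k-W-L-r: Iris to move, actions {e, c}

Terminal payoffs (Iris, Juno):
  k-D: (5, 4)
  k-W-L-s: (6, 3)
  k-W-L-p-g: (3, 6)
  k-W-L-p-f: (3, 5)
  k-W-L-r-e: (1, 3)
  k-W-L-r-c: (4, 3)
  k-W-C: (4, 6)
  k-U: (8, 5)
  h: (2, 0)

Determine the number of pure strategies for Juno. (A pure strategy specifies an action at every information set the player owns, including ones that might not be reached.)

Juno owns the node after k with actions {D, W, U} — three choices.
Juno owns the node after k-W-L with actions {s, p, r} — three choices.
A pure strategy fixes one action at each information set independently, so the count is the product 3 × 3 = 9.

9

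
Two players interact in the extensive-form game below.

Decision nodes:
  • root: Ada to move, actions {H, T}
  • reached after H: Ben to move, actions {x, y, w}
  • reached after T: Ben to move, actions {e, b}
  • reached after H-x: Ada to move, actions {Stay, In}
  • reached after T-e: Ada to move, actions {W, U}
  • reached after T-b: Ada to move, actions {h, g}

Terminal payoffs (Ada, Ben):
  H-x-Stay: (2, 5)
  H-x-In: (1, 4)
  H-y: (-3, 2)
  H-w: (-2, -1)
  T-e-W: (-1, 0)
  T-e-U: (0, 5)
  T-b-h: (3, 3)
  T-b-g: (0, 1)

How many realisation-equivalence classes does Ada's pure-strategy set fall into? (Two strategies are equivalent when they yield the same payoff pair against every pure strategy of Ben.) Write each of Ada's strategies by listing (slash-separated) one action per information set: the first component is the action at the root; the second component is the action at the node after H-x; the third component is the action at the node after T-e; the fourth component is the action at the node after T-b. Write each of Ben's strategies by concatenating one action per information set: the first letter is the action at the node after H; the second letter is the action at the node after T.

Ada has 16 pure strategies: H/Stay/W/h, H/Stay/W/g, H/Stay/U/h, H/Stay/U/g, H/In/W/h, H/In/W/g, H/In/U/h, H/In/U/g, T/Stay/W/h, T/Stay/W/g, T/Stay/U/h, T/Stay/U/g, T/In/W/h, T/In/W/g, T/In/U/h, T/In/U/g. Columns: xe, xb, ye, yb, we, wb.
{H/Stay/W/h, H/Stay/W/g, H/Stay/U/h, H/Stay/U/g} → row (2,5) (2,5) (-3,2) (-3,2) (-2,-1) (-2,-1)
{H/In/W/h, H/In/W/g, H/In/U/h, H/In/U/g} → row (1,4) (1,4) (-3,2) (-3,2) (-2,-1) (-2,-1)
{T/Stay/W/h, T/In/W/h} → row (-1,0) (3,3) (-1,0) (3,3) (-1,0) (3,3)
{T/Stay/W/g, T/In/W/g} → row (-1,0) (0,1) (-1,0) (0,1) (-1,0) (0,1)
{T/Stay/U/h, T/In/U/h} → row (0,5) (3,3) (0,5) (3,3) (0,5) (3,3)
{T/Stay/U/g, T/In/U/g} → row (0,5) (0,1) (0,5) (0,1) (0,5) (0,1)
That's 6 distinct rows out of 16 strategies.

6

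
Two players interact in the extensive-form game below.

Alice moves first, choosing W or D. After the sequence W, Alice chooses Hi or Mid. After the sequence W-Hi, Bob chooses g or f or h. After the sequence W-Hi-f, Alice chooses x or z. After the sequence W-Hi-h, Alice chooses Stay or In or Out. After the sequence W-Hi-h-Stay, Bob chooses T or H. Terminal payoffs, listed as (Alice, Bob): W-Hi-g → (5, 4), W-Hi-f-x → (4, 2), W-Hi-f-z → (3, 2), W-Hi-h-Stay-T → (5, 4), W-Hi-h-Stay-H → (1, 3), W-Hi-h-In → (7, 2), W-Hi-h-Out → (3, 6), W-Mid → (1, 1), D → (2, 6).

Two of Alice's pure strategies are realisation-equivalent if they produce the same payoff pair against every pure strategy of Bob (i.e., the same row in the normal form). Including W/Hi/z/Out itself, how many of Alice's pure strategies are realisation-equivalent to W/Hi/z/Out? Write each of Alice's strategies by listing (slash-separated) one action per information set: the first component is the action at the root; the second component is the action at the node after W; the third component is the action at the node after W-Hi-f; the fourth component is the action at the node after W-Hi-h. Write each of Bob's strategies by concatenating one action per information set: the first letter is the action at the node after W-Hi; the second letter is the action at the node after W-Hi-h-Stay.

Row for W/Hi/z/Out (columns gT, gH, fT, fH, hT, hH): (5,4) (5,4) (3,2) (3,2) (3,6) (3,6).
Every one of Alice's information sets is on the play path for some reply by Bob when Alice follows W/Hi/z/Out.
Changing the action at any of them therefore changes at least one column, so only W/Hi/z/Out itself gives this row.

1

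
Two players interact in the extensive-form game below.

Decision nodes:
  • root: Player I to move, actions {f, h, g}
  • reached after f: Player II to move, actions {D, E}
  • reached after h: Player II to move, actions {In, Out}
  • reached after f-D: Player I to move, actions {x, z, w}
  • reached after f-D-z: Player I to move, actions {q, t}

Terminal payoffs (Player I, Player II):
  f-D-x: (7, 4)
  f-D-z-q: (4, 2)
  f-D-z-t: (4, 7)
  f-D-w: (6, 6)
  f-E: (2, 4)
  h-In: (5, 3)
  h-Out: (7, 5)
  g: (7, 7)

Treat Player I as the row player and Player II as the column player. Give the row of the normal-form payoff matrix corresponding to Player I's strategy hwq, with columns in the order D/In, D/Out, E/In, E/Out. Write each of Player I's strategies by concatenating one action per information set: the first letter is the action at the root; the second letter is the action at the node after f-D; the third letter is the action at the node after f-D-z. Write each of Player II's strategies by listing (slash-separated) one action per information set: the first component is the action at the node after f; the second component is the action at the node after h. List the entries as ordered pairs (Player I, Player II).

vs D/In: Player I plays h → Player II plays In at [h] → (5, 3)
vs D/Out: Player I plays h → Player II plays Out at [h] → (7, 5)
vs E/In: Player I plays h → Player II plays In at [h] → (5, 3)
vs E/Out: Player I plays h → Player II plays Out at [h] → (7, 5)

(5,3) (7,5) (5,3) (7,5)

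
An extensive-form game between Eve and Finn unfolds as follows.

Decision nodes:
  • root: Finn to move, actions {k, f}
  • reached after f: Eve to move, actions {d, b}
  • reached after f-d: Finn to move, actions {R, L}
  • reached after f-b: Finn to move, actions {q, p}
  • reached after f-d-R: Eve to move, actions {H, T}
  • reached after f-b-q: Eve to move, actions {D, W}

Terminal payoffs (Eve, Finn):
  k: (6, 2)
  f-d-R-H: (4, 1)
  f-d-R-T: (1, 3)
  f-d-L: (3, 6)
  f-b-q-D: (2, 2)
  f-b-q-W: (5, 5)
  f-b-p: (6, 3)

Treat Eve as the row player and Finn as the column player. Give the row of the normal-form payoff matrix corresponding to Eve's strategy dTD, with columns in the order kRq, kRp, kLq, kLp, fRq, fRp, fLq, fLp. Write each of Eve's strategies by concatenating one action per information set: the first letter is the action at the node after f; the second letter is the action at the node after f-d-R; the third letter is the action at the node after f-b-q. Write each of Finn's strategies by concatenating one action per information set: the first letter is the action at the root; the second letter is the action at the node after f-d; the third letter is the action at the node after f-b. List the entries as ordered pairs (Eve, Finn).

(6,2) (6,2) (6,2) (6,2) (1,3) (1,3) (3,6) (3,6)

vs kRq: Finn plays k → (6, 2)
vs kRp: Finn plays k → (6, 2)
vs kLq: Finn plays k → (6, 2)
vs kLp: Finn plays k → (6, 2)
vs fRq: Finn plays f → Eve plays d at [f] → Finn plays R at [f-d] → Eve plays T at [f-d-R] → (1, 3)
vs fRp: Finn plays f → Eve plays d at [f] → Finn plays R at [f-d] → Eve plays T at [f-d-R] → (1, 3)
vs fLq: Finn plays f → Eve plays d at [f] → Finn plays L at [f-d] → (3, 6)
vs fLp: Finn plays f → Eve plays d at [f] → Finn plays L at [f-d] → (3, 6)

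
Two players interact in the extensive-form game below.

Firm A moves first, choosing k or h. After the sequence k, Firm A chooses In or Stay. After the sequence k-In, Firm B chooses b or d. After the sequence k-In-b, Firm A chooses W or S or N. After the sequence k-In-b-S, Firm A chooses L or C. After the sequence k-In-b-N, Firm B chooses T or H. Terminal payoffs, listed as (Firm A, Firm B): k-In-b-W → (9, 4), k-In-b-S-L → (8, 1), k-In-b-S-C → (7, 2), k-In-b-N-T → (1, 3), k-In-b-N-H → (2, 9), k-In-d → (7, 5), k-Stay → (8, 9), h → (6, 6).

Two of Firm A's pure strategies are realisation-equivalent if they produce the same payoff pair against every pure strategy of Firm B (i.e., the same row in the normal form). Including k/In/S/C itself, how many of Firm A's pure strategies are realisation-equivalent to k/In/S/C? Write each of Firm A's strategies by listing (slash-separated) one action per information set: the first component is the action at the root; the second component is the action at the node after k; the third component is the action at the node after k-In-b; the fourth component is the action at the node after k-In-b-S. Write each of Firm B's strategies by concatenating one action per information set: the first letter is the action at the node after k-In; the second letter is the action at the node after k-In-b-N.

1

Row for k/In/S/C (columns bT, bH, dT, dH): (7,2) (7,2) (7,5) (7,5).
Every one of Firm A's information sets is on the play path for some reply by Firm B when Firm A follows k/In/S/C.
Changing the action at any of them therefore changes at least one column, so only k/In/S/C itself gives this row.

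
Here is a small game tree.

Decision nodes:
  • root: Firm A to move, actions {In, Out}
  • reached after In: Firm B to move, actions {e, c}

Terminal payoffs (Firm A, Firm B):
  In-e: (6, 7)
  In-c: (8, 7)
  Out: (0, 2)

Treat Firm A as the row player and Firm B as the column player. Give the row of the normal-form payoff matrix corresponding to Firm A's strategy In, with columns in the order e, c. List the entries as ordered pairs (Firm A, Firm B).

vs e: Firm A plays In → Firm B plays e at [In] → (6, 7)
vs c: Firm A plays In → Firm B plays c at [In] → (8, 7)

(6,7) (8,7)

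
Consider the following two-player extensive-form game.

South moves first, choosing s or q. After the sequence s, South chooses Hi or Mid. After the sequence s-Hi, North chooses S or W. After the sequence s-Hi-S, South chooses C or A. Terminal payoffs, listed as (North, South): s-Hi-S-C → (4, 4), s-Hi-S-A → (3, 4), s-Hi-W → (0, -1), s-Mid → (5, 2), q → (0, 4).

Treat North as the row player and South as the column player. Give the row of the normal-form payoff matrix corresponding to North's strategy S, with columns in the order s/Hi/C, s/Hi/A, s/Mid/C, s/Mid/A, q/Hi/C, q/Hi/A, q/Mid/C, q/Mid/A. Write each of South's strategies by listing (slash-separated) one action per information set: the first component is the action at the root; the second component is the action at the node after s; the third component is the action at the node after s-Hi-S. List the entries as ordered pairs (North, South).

vs s/Hi/C: South plays s → South plays Hi at [s] → North plays S at [s-Hi] → South plays C at [s-Hi-S] → (4, 4)
vs s/Hi/A: South plays s → South plays Hi at [s] → North plays S at [s-Hi] → South plays A at [s-Hi-S] → (3, 4)
vs s/Mid/C: South plays s → South plays Mid at [s] → (5, 2)
vs s/Mid/A: South plays s → South plays Mid at [s] → (5, 2)
vs q/Hi/C: South plays q → (0, 4)
vs q/Hi/A: South plays q → (0, 4)
vs q/Mid/C: South plays q → (0, 4)
vs q/Mid/A: South plays q → (0, 4)

(4,4) (3,4) (5,2) (5,2) (0,4) (0,4) (0,4) (0,4)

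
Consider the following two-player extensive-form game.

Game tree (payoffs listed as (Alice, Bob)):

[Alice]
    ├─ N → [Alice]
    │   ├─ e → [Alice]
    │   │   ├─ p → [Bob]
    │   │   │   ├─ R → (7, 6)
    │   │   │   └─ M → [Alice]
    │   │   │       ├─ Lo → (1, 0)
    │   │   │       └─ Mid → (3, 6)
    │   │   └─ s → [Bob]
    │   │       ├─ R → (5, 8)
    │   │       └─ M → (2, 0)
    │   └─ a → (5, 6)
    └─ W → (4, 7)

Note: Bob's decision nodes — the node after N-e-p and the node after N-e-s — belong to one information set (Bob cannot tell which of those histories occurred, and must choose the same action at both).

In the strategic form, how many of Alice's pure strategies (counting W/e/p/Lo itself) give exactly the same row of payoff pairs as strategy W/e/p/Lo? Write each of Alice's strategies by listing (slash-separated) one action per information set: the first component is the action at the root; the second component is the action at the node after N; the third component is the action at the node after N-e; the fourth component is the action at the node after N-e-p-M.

8

Row for W/e/p/Lo (columns R, M): (4,7) (4,7).
Under W/e/p/Lo, Alice's choice at the node after N and at the node after N-e and at the node after N-e-p-M can never be reached regardless of what Bob does, so varying those choices leaves every outcome unchanged.
Holding the reachable choices fixed and varying the unreachable ones freely already gives 2 × 2 × 2 = 8 equivalent strategies.
No other strategy reproduces this row, so those 8 are the full class: W/e/p/Lo, W/e/p/Mid, W/e/s/Lo, W/e/s/Mid, W/a/p/Lo, W/a/p/Mid, W/a/s/Lo, W/a/s/Mid.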